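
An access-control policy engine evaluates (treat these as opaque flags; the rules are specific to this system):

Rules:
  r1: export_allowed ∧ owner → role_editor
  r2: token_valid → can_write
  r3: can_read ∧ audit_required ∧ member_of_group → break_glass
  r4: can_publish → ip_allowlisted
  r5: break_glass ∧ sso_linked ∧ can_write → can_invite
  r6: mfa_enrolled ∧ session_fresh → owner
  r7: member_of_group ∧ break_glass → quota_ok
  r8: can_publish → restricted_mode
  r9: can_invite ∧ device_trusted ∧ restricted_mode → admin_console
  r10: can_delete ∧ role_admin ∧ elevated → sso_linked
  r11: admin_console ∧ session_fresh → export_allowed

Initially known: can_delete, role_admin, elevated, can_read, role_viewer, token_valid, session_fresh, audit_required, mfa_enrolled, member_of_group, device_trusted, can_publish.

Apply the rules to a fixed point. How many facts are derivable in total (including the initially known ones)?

Round 1 — r2, r3, r4, r6, r8, r10, derive can_write, break_glass, ip_allowlisted, owner, restricted_mode, sso_linked.
Round 2 — r5, r7, derive can_invite, quota_ok.
Round 3 — r9, derive admin_console.
Round 4 — r11, derive export_allowed.
Round 5 — r1, derive role_editor.
Closure: {admin_console, audit_required, break_glass, can_delete, can_invite, can_publish, can_read, can_write, device_trusted, elevated, export_allowed, ip_allowlisted, member_of_group, mfa_enrolled, owner, quota_ok, restricted_mode, role_admin, role_editor, role_viewer, session_fresh, sso_linked, token_valid} — 23 facts.

23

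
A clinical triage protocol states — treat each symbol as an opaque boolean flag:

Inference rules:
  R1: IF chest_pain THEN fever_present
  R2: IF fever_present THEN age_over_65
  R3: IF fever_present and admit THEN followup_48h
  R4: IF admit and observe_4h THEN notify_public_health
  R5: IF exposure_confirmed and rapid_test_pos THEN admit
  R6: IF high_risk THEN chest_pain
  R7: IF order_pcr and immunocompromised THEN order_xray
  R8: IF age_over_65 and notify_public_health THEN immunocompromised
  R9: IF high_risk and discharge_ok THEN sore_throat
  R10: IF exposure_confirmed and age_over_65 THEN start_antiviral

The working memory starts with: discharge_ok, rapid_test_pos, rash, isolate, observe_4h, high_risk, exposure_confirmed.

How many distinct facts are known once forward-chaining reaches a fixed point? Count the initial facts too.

Round 1 — R5, R6, R9, derive admit, chest_pain, sore_throat.
Round 2 — R1, R4, derive fever_present, notify_public_health.
Round 3 — R2, R3, derive age_over_65, followup_48h.
Round 4 — R8, R10, derive immunocompromised, start_antiviral.
Closure: {admit, age_over_65, chest_pain, discharge_ok, exposure_confirmed, fever_present, followup_48h, high_risk, immunocompromised, isolate, notify_public_health, observe_4h, rapid_test_pos, rash, sore_throat, start_antiviral} — 16 facts.

16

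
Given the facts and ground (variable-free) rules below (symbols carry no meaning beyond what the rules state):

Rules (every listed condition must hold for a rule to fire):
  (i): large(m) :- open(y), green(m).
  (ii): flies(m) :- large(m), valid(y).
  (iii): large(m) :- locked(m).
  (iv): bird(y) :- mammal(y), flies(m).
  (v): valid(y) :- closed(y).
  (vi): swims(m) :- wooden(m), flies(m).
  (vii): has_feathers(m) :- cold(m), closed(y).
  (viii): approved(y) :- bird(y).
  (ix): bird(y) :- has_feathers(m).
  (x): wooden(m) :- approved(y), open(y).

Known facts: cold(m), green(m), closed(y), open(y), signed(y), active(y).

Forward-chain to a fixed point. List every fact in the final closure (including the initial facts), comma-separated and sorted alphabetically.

active(y), approved(y), bird(y), closed(y), cold(m), flies(m), green(m), has_feathers(m), large(m), open(y), signed(y), swims(m), valid(y), wooden(m)

Round 1 fires (i), (v), (vii), giving large(m), valid(y), has_feathers(m).
Round 2 fires (ii), (ix), giving flies(m), bird(y).
Round 3 fires (viii), giving approved(y).
Round 4 fires (x), giving wooden(m).
Round 5 fires (vi), giving swims(m).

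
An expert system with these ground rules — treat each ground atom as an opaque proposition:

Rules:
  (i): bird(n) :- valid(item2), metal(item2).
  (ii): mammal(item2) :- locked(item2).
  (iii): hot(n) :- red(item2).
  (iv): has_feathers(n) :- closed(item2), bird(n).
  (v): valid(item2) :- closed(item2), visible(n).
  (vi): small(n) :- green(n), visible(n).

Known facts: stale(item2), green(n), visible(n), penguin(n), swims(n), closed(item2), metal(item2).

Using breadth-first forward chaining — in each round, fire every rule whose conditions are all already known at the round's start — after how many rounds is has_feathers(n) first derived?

Round 1 fires (v), (vi), giving valid(item2), small(n).
Round 2 fires (i), giving bird(n).
Round 3 fires (iv), giving has_feathers(n).
has_feathers(n) first appears in round 3.

3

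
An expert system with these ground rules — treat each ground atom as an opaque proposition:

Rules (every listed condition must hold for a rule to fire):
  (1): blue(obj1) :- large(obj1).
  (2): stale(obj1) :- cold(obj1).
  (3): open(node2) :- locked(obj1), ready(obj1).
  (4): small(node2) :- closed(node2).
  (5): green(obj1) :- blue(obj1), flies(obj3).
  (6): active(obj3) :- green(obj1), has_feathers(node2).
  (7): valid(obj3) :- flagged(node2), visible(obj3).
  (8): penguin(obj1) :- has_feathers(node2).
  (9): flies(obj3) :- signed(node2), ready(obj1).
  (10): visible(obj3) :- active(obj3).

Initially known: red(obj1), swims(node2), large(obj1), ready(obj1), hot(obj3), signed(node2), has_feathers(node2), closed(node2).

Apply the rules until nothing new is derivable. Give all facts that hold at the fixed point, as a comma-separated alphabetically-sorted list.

Round 1 fires (1), (4), (8), (9), giving blue(obj1), small(node2), penguin(obj1), flies(obj3).
Round 2 fires (5), giving green(obj1).
Round 3 fires (6), giving active(obj3).
Round 4 fires (10), giving visible(obj3).

active(obj3), blue(obj1), closed(node2), flies(obj3), green(obj1), has_feathers(node2), hot(obj3), large(obj1), penguin(obj1), ready(obj1), red(obj1), signed(node2), small(node2), swims(node2), visible(obj3)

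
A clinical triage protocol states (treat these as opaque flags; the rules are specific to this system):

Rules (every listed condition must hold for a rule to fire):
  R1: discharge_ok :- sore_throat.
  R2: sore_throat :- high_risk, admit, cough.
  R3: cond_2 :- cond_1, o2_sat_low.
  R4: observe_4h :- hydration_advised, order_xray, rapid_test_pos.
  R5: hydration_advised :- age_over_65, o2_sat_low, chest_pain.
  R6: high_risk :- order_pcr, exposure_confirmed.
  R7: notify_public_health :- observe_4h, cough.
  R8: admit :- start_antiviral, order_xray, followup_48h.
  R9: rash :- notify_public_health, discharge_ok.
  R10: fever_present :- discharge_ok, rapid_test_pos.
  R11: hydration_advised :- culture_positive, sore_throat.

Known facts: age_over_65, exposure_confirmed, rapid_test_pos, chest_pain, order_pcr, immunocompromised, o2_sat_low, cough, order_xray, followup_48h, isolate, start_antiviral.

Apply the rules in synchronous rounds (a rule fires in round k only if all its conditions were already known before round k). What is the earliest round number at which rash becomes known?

Round 1: R5 [hydration_advised :- age_over_65, o2_sat_low, chest_pain.]; R6 [high_risk :- order_pcr, exposure_confirmed.]; R8 [admit :- start_antiviral, order_xray, followup_48h.]. New: hydration_advised, high_risk, admit.
Round 2: R2 [sore_throat :- high_risk, admit, cough.]; R4 [observe_4h :- hydration_advised, order_xray, rapid_test_pos.]. New: sore_throat, observe_4h.
Round 3: R1 [discharge_ok :- sore_throat.]; R7 [notify_public_health :- observe_4h, cough.]. New: discharge_ok, notify_public_health.
Round 4: R9 [rash :- notify_public_health, discharge_ok.]; R10 [fever_present :- discharge_ok, rapid_test_pos.]. New: rash, fever_present.
rash first appears in round 4.

4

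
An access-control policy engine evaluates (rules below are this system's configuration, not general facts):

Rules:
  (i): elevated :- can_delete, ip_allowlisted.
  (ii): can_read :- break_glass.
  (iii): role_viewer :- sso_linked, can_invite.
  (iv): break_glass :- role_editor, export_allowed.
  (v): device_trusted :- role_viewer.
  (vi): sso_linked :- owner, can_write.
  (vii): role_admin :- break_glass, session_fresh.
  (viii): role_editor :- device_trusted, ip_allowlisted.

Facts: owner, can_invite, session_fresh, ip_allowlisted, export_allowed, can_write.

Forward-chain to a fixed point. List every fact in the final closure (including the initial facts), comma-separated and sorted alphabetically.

[1] (vi) [sso_linked :- owner, can_write.]. ⇒ new: sso_linked.
[2] (iii) [role_viewer :- sso_linked, can_invite.]. ⇒ new: role_viewer.
[3] (v) [device_trusted :- role_viewer.]. ⇒ new: device_trusted.
[4] (viii) [role_editor :- device_trusted, ip_allowlisted.]. ⇒ new: role_editor.
[5] (iv) [break_glass :- role_editor, export_allowed.]. ⇒ new: break_glass.
[6] (ii) [can_read :- break_glass.]; (vii) [role_admin :- break_glass, session_fresh.]. ⇒ new: can_read, role_admin.

break_glass, can_invite, can_read, can_write, device_trusted, export_allowed, ip_allowlisted, owner, role_admin, role_editor, role_viewer, session_fresh, sso_linked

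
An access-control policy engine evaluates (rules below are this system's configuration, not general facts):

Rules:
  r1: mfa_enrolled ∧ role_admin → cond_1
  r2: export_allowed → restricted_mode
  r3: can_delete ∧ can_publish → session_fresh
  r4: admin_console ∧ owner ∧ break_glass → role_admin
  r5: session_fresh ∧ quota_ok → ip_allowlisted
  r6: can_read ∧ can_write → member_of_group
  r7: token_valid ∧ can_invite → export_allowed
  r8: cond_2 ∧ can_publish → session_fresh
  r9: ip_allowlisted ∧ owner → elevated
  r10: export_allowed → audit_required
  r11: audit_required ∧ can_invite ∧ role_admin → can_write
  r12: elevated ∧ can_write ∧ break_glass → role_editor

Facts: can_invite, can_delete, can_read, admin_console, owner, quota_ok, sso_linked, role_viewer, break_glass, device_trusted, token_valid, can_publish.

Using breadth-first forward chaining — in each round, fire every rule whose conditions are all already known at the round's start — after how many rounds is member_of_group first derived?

4

Round 1: r3 [can_delete ∧ can_publish → session_fresh]; r4 [admin_console ∧ owner ∧ break_glass → role_admin]; r7 [token_valid ∧ can_invite → export_allowed]. Adds session_fresh, role_admin, export_allowed.
Round 2: r2 [export_allowed → restricted_mode]; r5 [session_fresh ∧ quota_ok → ip_allowlisted]; r10 [export_allowed → audit_required]. Adds restricted_mode, ip_allowlisted, audit_required.
Round 3: r9 [ip_allowlisted ∧ owner → elevated]; r11 [audit_required ∧ can_invite ∧ role_admin → can_write]. Adds elevated, can_write.
Round 4: r6 [can_read ∧ can_write → member_of_group]; r12 [elevated ∧ can_write ∧ break_glass → role_editor]. Adds member_of_group, role_editor.
member_of_group first appears in round 4.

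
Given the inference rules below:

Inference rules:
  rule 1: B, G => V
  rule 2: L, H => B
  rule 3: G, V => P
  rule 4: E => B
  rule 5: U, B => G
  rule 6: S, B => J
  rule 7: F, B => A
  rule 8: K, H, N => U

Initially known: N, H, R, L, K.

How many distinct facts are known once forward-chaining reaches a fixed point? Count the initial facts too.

10

Round 1 fires rule 2, rule 8, giving B, U.
Round 2 fires rule 5, giving G.
Round 3 fires rule 1, giving V.
Round 4 fires rule 3, giving P.
Closure: {B, G, H, K, L, N, P, R, U, V} — 10 facts.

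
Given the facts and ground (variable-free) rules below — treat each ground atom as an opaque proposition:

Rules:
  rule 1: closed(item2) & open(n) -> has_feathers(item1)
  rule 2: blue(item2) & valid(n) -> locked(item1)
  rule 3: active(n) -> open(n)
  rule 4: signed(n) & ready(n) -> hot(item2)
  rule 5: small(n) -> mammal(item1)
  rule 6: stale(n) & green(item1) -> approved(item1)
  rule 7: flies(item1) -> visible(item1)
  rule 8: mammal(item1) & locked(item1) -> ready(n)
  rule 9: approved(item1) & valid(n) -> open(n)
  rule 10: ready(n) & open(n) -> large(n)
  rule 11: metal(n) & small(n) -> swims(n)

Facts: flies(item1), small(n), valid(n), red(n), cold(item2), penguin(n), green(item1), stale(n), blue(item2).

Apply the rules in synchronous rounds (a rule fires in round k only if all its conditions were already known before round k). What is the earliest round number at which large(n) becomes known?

3

Round 1 fires rule 2, rule 5, rule 6, rule 7, giving locked(item1), mammal(item1), approved(item1), visible(item1).
Round 2 fires rule 8, rule 9, giving ready(n), open(n).
Round 3 fires rule 10, giving large(n).
large(n) first appears in round 3.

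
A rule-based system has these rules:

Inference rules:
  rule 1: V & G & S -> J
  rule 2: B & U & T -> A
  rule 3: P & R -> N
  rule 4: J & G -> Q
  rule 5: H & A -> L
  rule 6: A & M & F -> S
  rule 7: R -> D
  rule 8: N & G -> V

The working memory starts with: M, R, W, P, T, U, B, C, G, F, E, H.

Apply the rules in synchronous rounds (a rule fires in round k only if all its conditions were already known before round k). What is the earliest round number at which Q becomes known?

4

Round 1: rule 2 [B & U & T -> A]; rule 3 [P & R -> N]; rule 7 [R -> D]. Adds A, N, D.
Round 2: rule 5 [H & A -> L]; rule 6 [A & M & F -> S]; rule 8 [N & G -> V]. Adds L, S, V.
Round 3: rule 1 [V & G & S -> J]. Adds J.
Round 4: rule 4 [J & G -> Q]. Adds Q.
Q first appears in round 4.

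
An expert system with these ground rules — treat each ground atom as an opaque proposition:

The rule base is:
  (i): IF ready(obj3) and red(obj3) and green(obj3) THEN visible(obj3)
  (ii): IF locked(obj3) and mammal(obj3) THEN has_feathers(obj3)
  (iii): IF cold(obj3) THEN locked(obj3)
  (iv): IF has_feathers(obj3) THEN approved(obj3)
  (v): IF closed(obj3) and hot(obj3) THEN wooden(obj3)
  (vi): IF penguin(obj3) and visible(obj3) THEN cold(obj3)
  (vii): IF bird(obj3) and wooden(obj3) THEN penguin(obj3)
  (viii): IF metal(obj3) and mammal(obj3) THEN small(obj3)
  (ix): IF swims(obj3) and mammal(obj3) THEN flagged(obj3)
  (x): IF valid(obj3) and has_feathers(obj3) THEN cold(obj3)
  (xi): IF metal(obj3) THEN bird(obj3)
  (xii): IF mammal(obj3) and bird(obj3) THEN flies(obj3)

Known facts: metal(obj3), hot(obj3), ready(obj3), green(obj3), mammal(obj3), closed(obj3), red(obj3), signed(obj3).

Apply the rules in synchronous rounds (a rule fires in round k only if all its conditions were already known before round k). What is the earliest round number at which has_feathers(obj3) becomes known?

[1] (i) [IF ready(obj3) and red(obj3) and green(obj3) THEN visible(obj3)]; (v) [IF closed(obj3) and hot(obj3) THEN wooden(obj3)]; (viii) [IF metal(obj3) and mammal(obj3) THEN small(obj3)]; (xi) [IF metal(obj3) THEN bird(obj3)]. ⇒ new: visible(obj3), wooden(obj3), small(obj3), bird(obj3).
[2] (vii) [IF bird(obj3) and wooden(obj3) THEN penguin(obj3)]; (xii) [IF mammal(obj3) and bird(obj3) THEN flies(obj3)]. ⇒ new: penguin(obj3), flies(obj3).
[3] (vi) [IF penguin(obj3) and visible(obj3) THEN cold(obj3)]. ⇒ new: cold(obj3).
[4] (iii) [IF cold(obj3) THEN locked(obj3)]. ⇒ new: locked(obj3).
[5] (ii) [IF locked(obj3) and mammal(obj3) THEN has_feathers(obj3)]. ⇒ new: has_feathers(obj3).
has_feathers(obj3) first appears in round 5.

5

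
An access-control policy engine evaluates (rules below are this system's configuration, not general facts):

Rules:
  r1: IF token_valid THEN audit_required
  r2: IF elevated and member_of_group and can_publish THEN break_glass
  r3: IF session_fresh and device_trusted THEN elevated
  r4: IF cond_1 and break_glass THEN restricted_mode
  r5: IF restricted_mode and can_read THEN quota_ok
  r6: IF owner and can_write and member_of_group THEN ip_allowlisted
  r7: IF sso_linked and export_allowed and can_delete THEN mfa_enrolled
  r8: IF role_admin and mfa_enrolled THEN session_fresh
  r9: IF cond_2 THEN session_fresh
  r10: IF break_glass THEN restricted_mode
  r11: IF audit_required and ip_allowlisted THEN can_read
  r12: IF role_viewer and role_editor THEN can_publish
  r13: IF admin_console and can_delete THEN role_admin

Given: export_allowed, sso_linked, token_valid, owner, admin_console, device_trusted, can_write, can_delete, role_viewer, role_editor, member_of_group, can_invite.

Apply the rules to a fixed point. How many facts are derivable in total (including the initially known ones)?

[1] r1 [IF token_valid THEN audit_required]; r6 [IF owner and can_write and member_of_group THEN ip_allowlisted]; r7 [IF sso_linked and export_allowed and can_delete THEN mfa_enrolled]; r12 [IF role_viewer and role_editor THEN can_publish]; r13 [IF admin_console and can_delete THEN role_admin]. ⇒ new: audit_required, ip_allowlisted, mfa_enrolled, can_publish, role_admin.
[2] r8 [IF role_admin and mfa_enrolled THEN session_fresh]; r11 [IF audit_required and ip_allowlisted THEN can_read]. ⇒ new: session_fresh, can_read.
[3] r3 [IF session_fresh and device_trusted THEN elevated]. ⇒ new: elevated.
[4] r2 [IF elevated and member_of_group and can_publish THEN break_glass]. ⇒ new: break_glass.
[5] r10 [IF break_glass THEN restricted_mode]. ⇒ new: restricted_mode.
[6] r5 [IF restricted_mode and can_read THEN quota_ok]. ⇒ new: quota_ok.
Closure: {admin_console, audit_required, break_glass, can_delete, can_invite, can_publish, can_read, can_write, device_trusted, elevated, export_allowed, ip_allowlisted, member_of_group, mfa_enrolled, owner, quota_ok, restricted_mode, role_admin, role_editor, role_viewer, session_fresh, sso_linked, token_valid} — 23 facts.

23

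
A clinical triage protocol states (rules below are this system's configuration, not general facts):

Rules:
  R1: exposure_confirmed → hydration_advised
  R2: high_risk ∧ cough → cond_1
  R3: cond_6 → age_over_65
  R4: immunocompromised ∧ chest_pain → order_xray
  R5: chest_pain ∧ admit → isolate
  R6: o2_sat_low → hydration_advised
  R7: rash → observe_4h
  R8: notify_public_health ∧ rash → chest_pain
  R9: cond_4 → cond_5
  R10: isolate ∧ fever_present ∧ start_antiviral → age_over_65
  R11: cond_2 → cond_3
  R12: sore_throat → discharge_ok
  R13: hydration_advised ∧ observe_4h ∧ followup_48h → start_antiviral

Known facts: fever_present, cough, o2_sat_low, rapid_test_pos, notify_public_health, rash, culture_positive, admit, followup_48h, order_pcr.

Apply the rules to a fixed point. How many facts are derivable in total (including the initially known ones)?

16

Round 1 fires R6, R7, R8, giving hydration_advised, observe_4h, chest_pain.
Round 2 fires R5, R13, giving isolate, start_antiviral.
Round 3 fires R10, giving age_over_65.
Closure: {admit, age_over_65, chest_pain, cough, culture_positive, fever_present, followup_48h, hydration_advised, isolate, notify_public_health, o2_sat_low, observe_4h, order_pcr, rapid_test_pos, rash, start_antiviral} — 16 facts.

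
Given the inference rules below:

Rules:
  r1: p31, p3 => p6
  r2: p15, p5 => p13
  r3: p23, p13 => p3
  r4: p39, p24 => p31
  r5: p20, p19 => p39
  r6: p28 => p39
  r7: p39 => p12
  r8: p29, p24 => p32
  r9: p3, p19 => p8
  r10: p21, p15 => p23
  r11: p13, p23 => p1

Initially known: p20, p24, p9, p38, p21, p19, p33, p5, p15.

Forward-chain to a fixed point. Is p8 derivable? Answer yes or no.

Round 1: r2 [p15, p5 => p13]; r5 [p20, p19 => p39]; r10 [p21, p15 => p23]. Adds p13, p39, p23.
Round 2: r3 [p23, p13 => p3]; r4 [p39, p24 => p31]; r7 [p39 => p12]; r11 [p13, p23 => p1]. Adds p3, p31, p12, p1.
Round 3: r1 [p31, p3 => p6]; r9 [p3, p19 => p8]. Adds p6, p8.
p8 appears in round 3, so it is derivable.

yes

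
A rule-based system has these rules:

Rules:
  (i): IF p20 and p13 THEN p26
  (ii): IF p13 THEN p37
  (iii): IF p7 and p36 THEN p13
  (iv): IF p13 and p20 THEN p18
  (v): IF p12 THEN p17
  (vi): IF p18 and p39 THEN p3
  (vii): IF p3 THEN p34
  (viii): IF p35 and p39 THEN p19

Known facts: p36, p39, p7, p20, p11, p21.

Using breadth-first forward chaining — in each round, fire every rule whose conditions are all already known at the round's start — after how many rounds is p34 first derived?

[1] (iii) [IF p7 and p36 THEN p13]. ⇒ new: p13.
[2] (i) [IF p20 and p13 THEN p26]; (ii) [IF p13 THEN p37]; (iv) [IF p13 and p20 THEN p18]. ⇒ new: p26, p37, p18.
[3] (vi) [IF p18 and p39 THEN p3]. ⇒ new: p3.
[4] (vii) [IF p3 THEN p34]. ⇒ new: p34.
p34 first appears in round 4.

4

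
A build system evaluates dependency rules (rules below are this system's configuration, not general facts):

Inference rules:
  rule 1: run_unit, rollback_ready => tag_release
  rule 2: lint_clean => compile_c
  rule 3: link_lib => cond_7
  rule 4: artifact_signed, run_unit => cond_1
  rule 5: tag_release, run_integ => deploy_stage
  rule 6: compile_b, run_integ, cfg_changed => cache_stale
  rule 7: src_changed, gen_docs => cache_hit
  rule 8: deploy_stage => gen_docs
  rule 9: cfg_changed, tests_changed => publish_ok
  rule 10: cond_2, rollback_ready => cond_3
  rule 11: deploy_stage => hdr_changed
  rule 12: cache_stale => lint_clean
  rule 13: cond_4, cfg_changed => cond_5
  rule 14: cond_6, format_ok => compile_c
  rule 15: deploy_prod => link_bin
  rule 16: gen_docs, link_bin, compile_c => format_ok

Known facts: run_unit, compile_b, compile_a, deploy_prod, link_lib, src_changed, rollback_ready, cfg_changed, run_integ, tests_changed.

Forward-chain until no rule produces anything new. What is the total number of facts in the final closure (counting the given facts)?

Round 1 — rule 1, rule 3, rule 6, rule 9, rule 15, derive tag_release, cond_7, cache_stale, publish_ok, link_bin.
Round 2 — rule 5, rule 12, derive deploy_stage, lint_clean.
Round 3 — rule 2, rule 8, rule 11, derive compile_c, gen_docs, hdr_changed.
Round 4 — rule 7, rule 16, derive cache_hit, format_ok.
Closure: {cache_hit, cache_stale, cfg_changed, compile_a, compile_b, compile_c, cond_7, deploy_prod, deploy_stage, format_ok, gen_docs, hdr_changed, link_bin, link_lib, lint_clean, publish_ok, rollback_ready, run_integ, run_unit, src_changed, tag_release, tests_changed} — 22 facts.

22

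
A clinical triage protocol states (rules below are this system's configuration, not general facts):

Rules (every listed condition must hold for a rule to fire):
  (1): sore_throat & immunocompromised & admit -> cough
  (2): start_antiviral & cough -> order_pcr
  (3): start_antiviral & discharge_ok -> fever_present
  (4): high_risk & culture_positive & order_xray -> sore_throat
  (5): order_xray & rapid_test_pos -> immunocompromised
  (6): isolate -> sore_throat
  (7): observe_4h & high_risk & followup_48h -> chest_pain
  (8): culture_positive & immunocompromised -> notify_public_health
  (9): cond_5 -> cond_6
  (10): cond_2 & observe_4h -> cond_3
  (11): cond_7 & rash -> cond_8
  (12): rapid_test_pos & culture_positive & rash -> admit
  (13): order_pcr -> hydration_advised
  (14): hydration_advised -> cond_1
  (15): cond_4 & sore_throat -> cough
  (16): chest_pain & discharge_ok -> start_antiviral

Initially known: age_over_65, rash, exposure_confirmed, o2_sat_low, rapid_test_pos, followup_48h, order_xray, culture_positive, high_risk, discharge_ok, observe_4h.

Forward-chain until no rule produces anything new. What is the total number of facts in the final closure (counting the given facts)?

22

[1] (4) [high_risk & culture_positive & order_xray -> sore_throat]; (5) [order_xray & rapid_test_pos -> immunocompromised]; (7) [observe_4h & high_risk & followup_48h -> chest_pain]; (12) [rapid_test_pos & culture_positive & rash -> admit]. ⇒ new: sore_throat, immunocompromised, chest_pain, admit.
[2] (1) [sore_throat & immunocompromised & admit -> cough]; (8) [culture_positive & immunocompromised -> notify_public_health]; (16) [chest_pain & discharge_ok -> start_antiviral]. ⇒ new: cough, notify_public_health, start_antiviral.
[3] (2) [start_antiviral & cough -> order_pcr]; (3) [start_antiviral & discharge_ok -> fever_present]. ⇒ new: order_pcr, fever_present.
[4] (13) [order_pcr -> hydration_advised]. ⇒ new: hydration_advised.
[5] (14) [hydration_advised -> cond_1]. ⇒ new: cond_1.
Closure: {admit, age_over_65, chest_pain, cond_1, cough, culture_positive, discharge_ok, exposure_confirmed, fever_present, followup_48h, high_risk, hydration_advised, immunocompromised, notify_public_health, o2_sat_low, observe_4h, order_pcr, order_xray, rapid_test_pos, rash, sore_throat, start_antiviral} — 22 facts.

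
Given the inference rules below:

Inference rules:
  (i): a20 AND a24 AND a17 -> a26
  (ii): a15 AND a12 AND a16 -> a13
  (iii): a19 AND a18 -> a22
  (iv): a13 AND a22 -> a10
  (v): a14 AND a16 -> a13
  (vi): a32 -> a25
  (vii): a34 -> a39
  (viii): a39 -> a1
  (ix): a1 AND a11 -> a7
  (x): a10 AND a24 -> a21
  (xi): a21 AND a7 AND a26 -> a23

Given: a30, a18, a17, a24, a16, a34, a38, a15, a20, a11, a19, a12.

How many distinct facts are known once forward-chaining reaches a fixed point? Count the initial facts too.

Round 1 fires (i), (ii), (iii), (vii), giving a26, a13, a22, a39.
Round 2 fires (iv), (viii), giving a10, a1.
Round 3 fires (ix), (x), giving a7, a21.
Round 4 fires (xi), giving a23.
Closure: {a1, a10, a11, a12, a13, a15, a16, a17, a18, a19, a20, a21, a22, a23, a24, a26, a30, a34, a38, a39, a7} — 21 facts.

21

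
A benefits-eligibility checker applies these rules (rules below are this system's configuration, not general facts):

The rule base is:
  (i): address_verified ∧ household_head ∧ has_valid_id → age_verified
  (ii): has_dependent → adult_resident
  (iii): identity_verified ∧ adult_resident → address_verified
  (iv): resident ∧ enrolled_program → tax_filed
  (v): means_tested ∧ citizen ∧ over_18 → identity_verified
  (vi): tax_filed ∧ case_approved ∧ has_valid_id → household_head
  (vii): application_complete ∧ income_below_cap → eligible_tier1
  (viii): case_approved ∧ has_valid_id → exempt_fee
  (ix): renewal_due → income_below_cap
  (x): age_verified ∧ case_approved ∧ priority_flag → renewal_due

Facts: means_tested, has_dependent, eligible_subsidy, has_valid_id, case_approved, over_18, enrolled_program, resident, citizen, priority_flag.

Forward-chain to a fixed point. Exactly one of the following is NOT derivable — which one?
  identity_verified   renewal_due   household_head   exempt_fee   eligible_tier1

eligible_tier1

Round 1 — (ii), (iv), (v), (viii), derive adult_resident, tax_filed, identity_verified, exempt_fee.
Round 2 — (iii), (vi), derive address_verified, household_head.
Round 3 — (i), derive age_verified.
Round 4 — (x), derive renewal_due.
Round 5 — (ix), derive income_below_cap.
Derived: identity_verified (round 1), household_head (round 2), exempt_fee (round 1), renewal_due (round 4). eligible_tier1 never appears in any round.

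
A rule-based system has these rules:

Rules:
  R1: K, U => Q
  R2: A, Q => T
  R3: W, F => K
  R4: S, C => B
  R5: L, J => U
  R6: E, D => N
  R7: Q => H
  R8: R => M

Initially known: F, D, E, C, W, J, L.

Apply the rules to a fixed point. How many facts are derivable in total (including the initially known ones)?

12

Round 1 — R3, R5, R6, derive K, U, N.
Round 2 — R1, derive Q.
Round 3 — R7, derive H.
Closure: {C, D, E, F, H, J, K, L, N, Q, U, W} — 12 facts.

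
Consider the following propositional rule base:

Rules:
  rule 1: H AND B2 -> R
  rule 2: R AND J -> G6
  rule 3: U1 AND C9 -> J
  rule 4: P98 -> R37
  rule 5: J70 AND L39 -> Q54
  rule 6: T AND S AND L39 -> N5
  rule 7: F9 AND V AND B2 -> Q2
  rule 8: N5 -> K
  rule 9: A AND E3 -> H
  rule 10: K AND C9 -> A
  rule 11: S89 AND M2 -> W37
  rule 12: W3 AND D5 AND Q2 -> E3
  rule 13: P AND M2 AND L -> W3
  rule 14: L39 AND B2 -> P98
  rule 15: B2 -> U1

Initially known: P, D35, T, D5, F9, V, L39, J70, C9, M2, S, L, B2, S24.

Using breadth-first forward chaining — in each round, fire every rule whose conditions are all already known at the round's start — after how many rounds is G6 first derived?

Round 1 — rule 5, rule 6, rule 7, rule 13, rule 14, rule 15, derive Q54, N5, Q2, W3, P98, U1.
Round 2 — rule 3, rule 4, rule 8, rule 12, derive J, R37, K, E3.
Round 3 — rule 10, derive A.
Round 4 — rule 9, derive H.
Round 5 — rule 1, derive R.
Round 6 — rule 2, derive G6.
G6 first appears in round 6.

6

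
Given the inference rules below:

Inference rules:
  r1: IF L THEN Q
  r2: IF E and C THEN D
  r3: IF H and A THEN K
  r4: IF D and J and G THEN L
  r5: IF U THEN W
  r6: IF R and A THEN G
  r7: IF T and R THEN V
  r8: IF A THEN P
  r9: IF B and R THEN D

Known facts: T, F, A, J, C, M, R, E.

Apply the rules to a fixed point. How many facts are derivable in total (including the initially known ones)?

Round 1: r2 [IF E and C THEN D]; r6 [IF R and A THEN G]; r7 [IF T and R THEN V]; r8 [IF A THEN P]. New: D, G, V, P.
Round 2: r4 [IF D and J and G THEN L]. New: L.
Round 3: r1 [IF L THEN Q]. New: Q.
Closure: {A, C, D, E, F, G, J, L, M, P, Q, R, T, V} — 14 facts.

14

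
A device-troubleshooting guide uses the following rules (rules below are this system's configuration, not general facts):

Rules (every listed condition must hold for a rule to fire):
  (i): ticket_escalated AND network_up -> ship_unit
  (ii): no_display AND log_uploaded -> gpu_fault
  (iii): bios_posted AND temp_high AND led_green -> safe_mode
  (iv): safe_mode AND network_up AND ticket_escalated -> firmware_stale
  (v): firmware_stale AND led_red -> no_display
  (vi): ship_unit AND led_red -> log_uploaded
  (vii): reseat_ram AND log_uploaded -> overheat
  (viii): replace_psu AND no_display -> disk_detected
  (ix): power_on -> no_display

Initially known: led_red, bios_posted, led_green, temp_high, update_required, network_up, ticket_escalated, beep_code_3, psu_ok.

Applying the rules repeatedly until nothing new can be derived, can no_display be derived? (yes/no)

yes

Round 1: (i) [ticket_escalated AND network_up -> ship_unit]; (iii) [bios_posted AND temp_high AND led_green -> safe_mode]. Adds ship_unit, safe_mode.
Round 2: (iv) [safe_mode AND network_up AND ticket_escalated -> firmware_stale]; (vi) [ship_unit AND led_red -> log_uploaded]. Adds firmware_stale, log_uploaded.
Round 3: (v) [firmware_stale AND led_red -> no_display]. Adds no_display.
Round 4: (ii) [no_display AND log_uploaded -> gpu_fault]. Adds gpu_fault.
no_display appears in round 3, so it is derivable.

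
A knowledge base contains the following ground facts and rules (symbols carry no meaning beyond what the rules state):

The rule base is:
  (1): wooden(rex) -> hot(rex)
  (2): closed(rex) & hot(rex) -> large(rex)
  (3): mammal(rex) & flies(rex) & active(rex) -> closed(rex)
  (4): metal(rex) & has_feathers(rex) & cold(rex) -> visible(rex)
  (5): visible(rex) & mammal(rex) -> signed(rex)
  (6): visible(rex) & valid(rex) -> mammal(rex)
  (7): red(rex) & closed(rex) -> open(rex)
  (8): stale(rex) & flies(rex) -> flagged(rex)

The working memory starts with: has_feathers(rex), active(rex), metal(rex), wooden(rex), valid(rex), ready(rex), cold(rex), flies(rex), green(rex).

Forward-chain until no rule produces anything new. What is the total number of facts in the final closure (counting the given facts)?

Round 1: (1) [wooden(rex) -> hot(rex)]; (4) [metal(rex) & has_feathers(rex) & cold(rex) -> visible(rex)]. New: hot(rex), visible(rex).
Round 2: (6) [visible(rex) & valid(rex) -> mammal(rex)]. New: mammal(rex).
Round 3: (3) [mammal(rex) & flies(rex) & active(rex) -> closed(rex)]; (5) [visible(rex) & mammal(rex) -> signed(rex)]. New: closed(rex), signed(rex).
Round 4: (2) [closed(rex) & hot(rex) -> large(rex)]. New: large(rex).
Closure: {active(rex), closed(rex), cold(rex), flies(rex), green(rex), has_feathers(rex), hot(rex), large(rex), mammal(rex), metal(rex), ready(rex), signed(rex), valid(rex), visible(rex), wooden(rex)} — 15 facts.

15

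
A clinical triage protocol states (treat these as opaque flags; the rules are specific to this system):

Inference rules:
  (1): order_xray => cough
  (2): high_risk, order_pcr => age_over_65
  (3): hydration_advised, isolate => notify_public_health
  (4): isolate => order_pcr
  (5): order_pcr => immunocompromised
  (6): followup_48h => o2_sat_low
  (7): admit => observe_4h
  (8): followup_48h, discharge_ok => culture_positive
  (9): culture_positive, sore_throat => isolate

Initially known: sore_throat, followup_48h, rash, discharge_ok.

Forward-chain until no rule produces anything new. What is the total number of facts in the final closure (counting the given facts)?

9

Round 1: (6) [followup_48h => o2_sat_low]; (8) [followup_48h, discharge_ok => culture_positive]. New: o2_sat_low, culture_positive.
Round 2: (9) [culture_positive, sore_throat => isolate]. New: isolate.
Round 3: (4) [isolate => order_pcr]. New: order_pcr.
Round 4: (5) [order_pcr => immunocompromised]. New: immunocompromised.
Closure: {culture_positive, discharge_ok, followup_48h, immunocompromised, isolate, o2_sat_low, order_pcr, rash, sore_throat} — 9 facts.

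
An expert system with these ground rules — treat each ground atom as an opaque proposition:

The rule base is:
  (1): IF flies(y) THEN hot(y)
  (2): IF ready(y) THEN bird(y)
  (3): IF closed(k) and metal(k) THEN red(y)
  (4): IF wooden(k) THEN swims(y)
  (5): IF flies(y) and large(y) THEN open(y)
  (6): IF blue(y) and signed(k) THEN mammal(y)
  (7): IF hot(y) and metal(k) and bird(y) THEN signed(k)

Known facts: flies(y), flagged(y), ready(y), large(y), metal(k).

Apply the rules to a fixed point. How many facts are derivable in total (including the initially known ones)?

9

[1] (1) [IF flies(y) THEN hot(y)]; (2) [IF ready(y) THEN bird(y)]; (5) [IF flies(y) and large(y) THEN open(y)]. ⇒ new: hot(y), bird(y), open(y).
[2] (7) [IF hot(y) and metal(k) and bird(y) THEN signed(k)]. ⇒ new: signed(k).
Closure: {bird(y), flagged(y), flies(y), hot(y), large(y), metal(k), open(y), ready(y), signed(k)} — 9 facts.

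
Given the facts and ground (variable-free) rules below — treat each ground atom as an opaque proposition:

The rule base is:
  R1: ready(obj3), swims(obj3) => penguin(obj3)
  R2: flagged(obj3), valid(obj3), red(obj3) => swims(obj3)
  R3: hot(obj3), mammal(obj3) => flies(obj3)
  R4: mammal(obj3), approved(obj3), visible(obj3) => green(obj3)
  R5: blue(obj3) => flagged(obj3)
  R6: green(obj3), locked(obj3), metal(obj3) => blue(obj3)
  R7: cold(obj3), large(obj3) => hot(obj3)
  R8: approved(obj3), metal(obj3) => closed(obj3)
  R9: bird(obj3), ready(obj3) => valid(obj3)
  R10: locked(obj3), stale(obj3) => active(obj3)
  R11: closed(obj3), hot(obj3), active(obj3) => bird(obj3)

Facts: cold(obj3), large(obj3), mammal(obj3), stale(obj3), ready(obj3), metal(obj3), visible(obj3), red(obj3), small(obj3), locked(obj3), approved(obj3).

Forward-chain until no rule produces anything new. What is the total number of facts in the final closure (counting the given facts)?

22

Round 1 — R4, R7, R8, R10, derive green(obj3), hot(obj3), closed(obj3), active(obj3).
Round 2 — R3, R6, R11, derive flies(obj3), blue(obj3), bird(obj3).
Round 3 — R5, R9, derive flagged(obj3), valid(obj3).
Round 4 — R2, derive swims(obj3).
Round 5 — R1, derive penguin(obj3).
Closure: {active(obj3), approved(obj3), bird(obj3), blue(obj3), closed(obj3), cold(obj3), flagged(obj3), flies(obj3), green(obj3), hot(obj3), large(obj3), locked(obj3), mammal(obj3), metal(obj3), penguin(obj3), ready(obj3), red(obj3), small(obj3), stale(obj3), swims(obj3), valid(obj3), visible(obj3)} — 22 facts.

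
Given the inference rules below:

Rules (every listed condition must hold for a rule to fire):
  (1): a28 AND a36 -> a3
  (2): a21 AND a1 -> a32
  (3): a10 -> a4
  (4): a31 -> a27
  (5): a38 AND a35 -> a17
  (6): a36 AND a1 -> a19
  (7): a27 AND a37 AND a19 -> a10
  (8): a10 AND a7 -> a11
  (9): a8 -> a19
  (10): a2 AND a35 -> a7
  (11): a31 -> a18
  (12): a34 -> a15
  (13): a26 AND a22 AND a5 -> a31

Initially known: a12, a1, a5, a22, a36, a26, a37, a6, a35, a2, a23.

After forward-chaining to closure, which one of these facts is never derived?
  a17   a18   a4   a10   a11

a17

Round 1 fires (6), (10), (13), giving a19, a7, a31.
Round 2 fires (4), (11), giving a27, a18.
Round 3 fires (7), giving a10.
Round 4 fires (3), (8), giving a4, a11.
Derived: a10 (round 3), a18 (round 2), a4 (round 4), a11 (round 4). a17 never appears in any round.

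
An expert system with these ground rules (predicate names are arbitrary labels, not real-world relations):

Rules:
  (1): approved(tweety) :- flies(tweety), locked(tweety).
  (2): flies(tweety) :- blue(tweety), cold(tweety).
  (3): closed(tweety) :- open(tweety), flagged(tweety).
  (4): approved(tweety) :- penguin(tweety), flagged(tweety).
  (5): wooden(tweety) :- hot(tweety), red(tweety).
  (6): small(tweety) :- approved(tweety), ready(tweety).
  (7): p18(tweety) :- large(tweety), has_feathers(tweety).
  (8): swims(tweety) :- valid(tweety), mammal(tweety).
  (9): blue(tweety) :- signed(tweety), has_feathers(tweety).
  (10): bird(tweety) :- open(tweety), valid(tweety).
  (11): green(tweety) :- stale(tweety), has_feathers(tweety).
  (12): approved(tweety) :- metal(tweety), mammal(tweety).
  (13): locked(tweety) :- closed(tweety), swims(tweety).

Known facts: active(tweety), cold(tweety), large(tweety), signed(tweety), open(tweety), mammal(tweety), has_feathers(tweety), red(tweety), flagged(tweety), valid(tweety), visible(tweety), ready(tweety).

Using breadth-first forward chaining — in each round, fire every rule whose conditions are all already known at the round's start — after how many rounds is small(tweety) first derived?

4

Round 1 — (3), (7), (8), (9), (10), derive closed(tweety), p18(tweety), swims(tweety), blue(tweety), bird(tweety).
Round 2 — (2), (13), derive flies(tweety), locked(tweety).
Round 3 — (1), derive approved(tweety).
Round 4 — (6), derive small(tweety).
small(tweety) first appears in round 4.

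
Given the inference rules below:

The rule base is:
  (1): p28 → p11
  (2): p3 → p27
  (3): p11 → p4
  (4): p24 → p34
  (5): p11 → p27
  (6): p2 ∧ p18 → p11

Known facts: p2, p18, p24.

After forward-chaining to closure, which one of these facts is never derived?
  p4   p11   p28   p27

p28

Round 1: (4) [p24 → p34]; (6) [p2 ∧ p18 → p11]. New: p34, p11.
Round 2: (3) [p11 → p4]; (5) [p11 → p27]. New: p4, p27.
Derived: p4 (round 2), p11 (round 1), p27 (round 2). p28 never appears in any round.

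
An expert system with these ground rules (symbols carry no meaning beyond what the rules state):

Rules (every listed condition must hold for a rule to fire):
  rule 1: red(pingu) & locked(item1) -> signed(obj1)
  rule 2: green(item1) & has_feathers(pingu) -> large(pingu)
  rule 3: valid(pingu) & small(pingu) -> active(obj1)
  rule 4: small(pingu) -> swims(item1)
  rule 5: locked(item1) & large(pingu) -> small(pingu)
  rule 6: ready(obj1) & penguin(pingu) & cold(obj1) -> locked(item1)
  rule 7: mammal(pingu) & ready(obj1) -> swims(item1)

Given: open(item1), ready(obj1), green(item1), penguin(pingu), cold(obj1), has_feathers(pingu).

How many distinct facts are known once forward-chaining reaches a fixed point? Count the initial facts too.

10

Round 1: rule 2 [green(item1) & has_feathers(pingu) -> large(pingu)]; rule 6 [ready(obj1) & penguin(pingu) & cold(obj1) -> locked(item1)]. New: large(pingu), locked(item1).
Round 2: rule 5 [locked(item1) & large(pingu) -> small(pingu)]. New: small(pingu).
Round 3: rule 4 [small(pingu) -> swims(item1)]. New: swims(item1).
Closure: {cold(obj1), green(item1), has_feathers(pingu), large(pingu), locked(item1), open(item1), penguin(pingu), ready(obj1), small(pingu), swims(item1)} — 10 facts.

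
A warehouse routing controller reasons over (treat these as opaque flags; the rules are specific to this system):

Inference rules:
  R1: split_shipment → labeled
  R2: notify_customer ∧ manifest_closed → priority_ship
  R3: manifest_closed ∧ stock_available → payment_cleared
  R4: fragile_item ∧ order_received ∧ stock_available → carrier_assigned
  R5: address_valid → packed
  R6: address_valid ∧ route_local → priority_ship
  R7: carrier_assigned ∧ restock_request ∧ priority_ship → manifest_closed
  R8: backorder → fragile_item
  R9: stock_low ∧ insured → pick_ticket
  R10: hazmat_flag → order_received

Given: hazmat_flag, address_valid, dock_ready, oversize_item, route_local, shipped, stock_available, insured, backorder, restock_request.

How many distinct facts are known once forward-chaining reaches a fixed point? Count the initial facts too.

17

Round 1: R5 [address_valid → packed]; R6 [address_valid ∧ route_local → priority_ship]; R8 [backorder → fragile_item]; R10 [hazmat_flag → order_received]. New: packed, priority_ship, fragile_item, order_received.
Round 2: R4 [fragile_item ∧ order_received ∧ stock_available → carrier_assigned]. New: carrier_assigned.
Round 3: R7 [carrier_assigned ∧ restock_request ∧ priority_ship → manifest_closed]. New: manifest_closed.
Round 4: R3 [manifest_closed ∧ stock_available → payment_cleared]. New: payment_cleared.
Closure: {address_valid, backorder, carrier_assigned, dock_ready, fragile_item, hazmat_flag, insured, manifest_closed, order_received, oversize_item, packed, payment_cleared, priority_ship, restock_request, route_local, shipped, stock_available} — 17 facts.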